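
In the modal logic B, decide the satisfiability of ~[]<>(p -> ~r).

1. ~[]<>(p -> ~r), u
2. ~<>(p -> ~r), v
3. ~(p -> ~r), u
4. p, u
5. r, u
6. ~(p -> ~r), v
7. p, v
8. r, v
Accessibility: uRu, uRv, vRu, vRv

Yes, satisfiable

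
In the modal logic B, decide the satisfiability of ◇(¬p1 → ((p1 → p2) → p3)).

1. ◇(¬p1 → ((p1 → p2) → p3)), 0
2. ¬p1 → ((p1 → p2) → p3), 1
3. (p1 → p2) → p3, 1
4. p3, 1
Accessibility: 0R0, 0R1, 1R0, 1R1

Satisfiable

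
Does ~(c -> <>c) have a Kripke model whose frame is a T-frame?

No, unsatisfiable

1. ~(c -> <>c), w0
2. c, w0
3. ~<>c, w0
4. ~c, w0
Accessibility: w0Rw0
Branch closes: c and ~c both at w0.
(One branch shown.) All branches close.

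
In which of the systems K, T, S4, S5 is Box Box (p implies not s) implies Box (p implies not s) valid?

K-tableau for the negation not (Box Box (p implies not s) implies Box (p implies not s)):
1. not (Box Box (p implies not s) implies Box (p implies not s)), u
2. Box Box (p implies not s), u
3. not Box (p implies not s), u
4. not (p implies not s), v
5. p, v
6. s, v
7. Box (p implies not s), v
Accessibility: uRv
Complete open branch: countermodel on a K-frame, so not valid in K.
T-tableau for the negation not (Box Box (p implies not s) implies Box (p implies not s)):
1. not (Box Box (p implies not s) implies Box (p implies not s)), u
2. Box Box (p implies not s), u
3. not Box (p implies not s), u
4. Box (p implies not s), u
5. p implies not s, u
6. not s, u
7. not (p implies not s), v
8. p, v
9. s, v
10. Box (p implies not s), v
11. p implies not s, v
12. not s, v
Accessibility: uRu, uRv, vRv
Branch closes: s and not s both at v.
Every branch closes (one shown): valid in T, hence also in S4, S5 (every theorem of T is a theorem of S4 and S5).

T, S4, S5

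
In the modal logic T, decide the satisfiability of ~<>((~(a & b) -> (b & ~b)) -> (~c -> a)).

Unsatisfiable (every branch closes)

1. ~<>((~(a & b) -> (b & ~b)) -> (~c -> a)), u
2. ~((~(a & b) -> (b & ~b)) -> (~c -> a)), u
3. ~(a & b) -> (b & ~b), u
4. ~(~c -> a), u
5. ~c, u
6. ~a, u
7. b & ~b, u
8. b, u
9. ~b, u
Accessibility: uRu
Branch closes: b and ~b both at u.
All branches of the tableau close; one closing branch shown above.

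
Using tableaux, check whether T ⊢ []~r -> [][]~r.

Not valid

Tableau for the negation ~([]~r -> [][]~r):
1. ~([]~r -> [][]~r), u
2. []~r, u   [~->-rule on 1]
3. ~[][]~r, u   [~->-rule on 1]
4. ~r, u   [[]-rule on 2 via uRu]
5. ~[]~r, v   [~[]-rule on 3: fresh world v, uRv]
6. ~r, v   [[]-rule on 2 via uRv]
7. r, w   [~[]-rule on 5: fresh world w, vRw]
Accessibility: uRu, uRv, vRv, vRw, wRw
The negation has an open branch (countermodel exists).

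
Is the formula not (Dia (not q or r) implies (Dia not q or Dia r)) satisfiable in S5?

1. not (Dia (not q or r) implies (Dia not q or Dia r)), 0
2. Dia (not q or r), 0
3. not (Dia not q or Dia r), 0
4. not Dia not q, 0
5. not Dia r, 0
6. q, 0
7. not r, 0
8. not q or r, 1
9. q, 1
10. not r, 1
11. r, 1
Accessibility: 0R0, 0R1, 1R0, 1R1
Branch closes: r and not r both at 1.
(One branch shown.) All branches close.

No, unsatisfiable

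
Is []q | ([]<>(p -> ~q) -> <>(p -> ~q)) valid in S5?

Tableau for the negation ~([]q | ([]<>(p -> ~q) -> <>(p -> ~q))):
1. ~([]q | ([]<>(p -> ~q) -> <>(p -> ~q))), u
2. ~[]q, u
3. ~([]<>(p -> ~q) -> <>(p -> ~q)), u
4. []<>(p -> ~q), u
5. ~<>(p -> ~q), u
6. <>(p -> ~q), u
7. ~(p -> ~q), u
8. p, u
9. q, u
10. ~q, v
11. <>(p -> ~q), v
12. ~(p -> ~q), v
13. p, v
14. q, v
Accessibility: uRu, uRv, vRu, vRv
Branch closes: q and ~q both at v.
Every branch of the negation's tableau closes; the branch above is one of them.

Valid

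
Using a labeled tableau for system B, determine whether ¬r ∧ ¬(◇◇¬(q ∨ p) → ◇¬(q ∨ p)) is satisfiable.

1. ¬r ∧ ¬(◇◇¬(q ∨ p) → ◇¬(q ∨ p)), u
2. ¬r, u   [∧-rule on 1]
3. ¬(◇◇¬(q ∨ p) → ◇¬(q ∨ p)), u   [∧-rule on 1]
4. ◇◇¬(q ∨ p), u   [¬→-rule on 3]
5. ¬◇¬(q ∨ p), u   [¬→-rule on 3]
6. q ∨ p, u   [¬◇-rule on 5 via uRu]
7. p, u   [∨-rule on 6 (branches; this branch)]
8. ◇¬(q ∨ p), v   [◇-rule on 4: fresh world v, uRv]
9. q ∨ p, v   [¬◇-rule on 5 via uRv]
10. p, v   [∨-rule on 9 (branches; this branch)]
11. ¬(q ∨ p), w   [◇-rule on 8: fresh world w, vRw]
12. ¬q, w   [¬∨-rule on 11]
13. ¬p, w   [¬∨-rule on 11]
Accessibility: uRu, uRv, vRu, vRv, vRw, wRv, wRw

Yes, satisfiable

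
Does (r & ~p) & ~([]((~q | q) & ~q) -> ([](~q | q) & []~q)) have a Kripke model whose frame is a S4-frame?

1. (r & ~p) & ~([]((~q | q) & ~q) -> ([](~q | q) & []~q)), w0
2. r & ~p, w0
3. ~([]((~q | q) & ~q) -> ([](~q | q) & []~q)), w0
4. r, w0
5. ~p, w0
6. []((~q | q) & ~q), w0
7. ~([](~q | q) & []~q), w0
8. (~q | q) & ~q, w0
9. ~q | q, w0
10. ~q, w0
11. ~[]~q, w0
12. q, w1
13. (~q | q) & ~q, w1
14. ~q | q, w1
15. ~q, w1
Accessibility: w0Rw0, w0Rw1, w1Rw1
Branch closes: q and ~q both at w1.
All branches of the tableau close; one closing branch shown above.

Unsatisfiable (every branch closes)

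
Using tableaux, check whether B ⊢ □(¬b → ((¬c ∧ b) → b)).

Tableau for the negation ¬□(¬b → ((¬c ∧ b) → b)):
1. ¬□(¬b → ((¬c ∧ b) → b)), 0
2. ¬(¬b → ((¬c ∧ b) → b)), 1
3. ¬b, 1
4. ¬((¬c ∧ b) → b), 1
5. ¬c ∧ b, 1
6. ¬c, 1
7. b, 1
Accessibility: 0R0, 0R1, 1R0, 1R1
Branch closes: b and ¬b both at 1.
All branches of the negation close; one closing branch shown above.

Valid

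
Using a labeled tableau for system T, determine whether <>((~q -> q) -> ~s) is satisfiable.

1. <>((~q -> q) -> ~s), u
2. (~q -> q) -> ~s, v   [<>-rule on 1: fresh world v, uRv]
3. ~s, v   [->-rule on 2 (branches; this branch)]
Accessibility: uRu, uRv, vRv

Satisfiable (open branch found)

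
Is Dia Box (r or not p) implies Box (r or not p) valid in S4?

Invalid (countermodel exists)

Tableau for the negation not (Dia Box (r or not p) implies Box (r or not p)):
1. not (Dia Box (r or not p) implies Box (r or not p)), u
2. Dia Box (r or not p), u   [neg-implies-rule on 1]
3. not Box (r or not p), u   [neg-implies-rule on 1]
4. Box (r or not p), v   [Dia-rule on 2: fresh world v, uRv]
5. r or not p, v   [Box-rule on 4 via vRv]
6. not p, v   [or-rule on 5 (branches; this branch)]
7. not (r or not p), w   [neg-Box-rule on 3: fresh world w, uRw]
8. not r, w   [neg-or-rule on 7]
9. p, w   [neg-or-rule on 7]
Accessibility: uRu, uRv, uRw, vRv, wRw
The negation has an open branch (countermodel exists).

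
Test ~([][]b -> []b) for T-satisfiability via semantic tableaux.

Unsatisfiable (every branch closes)

1. ~([][]b -> []b), u
2. [][]b, u
3. ~[]b, u
4. []b, u
5. b, u
6. ~b, v
7. []b, v
8. b, v
Accessibility: uRu, uRv, vRv
Branch closes: b and ~b both at v.
Every branch closes; the branch above is one of them.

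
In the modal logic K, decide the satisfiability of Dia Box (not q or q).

1. Dia Box (not q or q), 0
2. Box (not q or q), 1
Accessibility: 0R1

Yes, satisfiable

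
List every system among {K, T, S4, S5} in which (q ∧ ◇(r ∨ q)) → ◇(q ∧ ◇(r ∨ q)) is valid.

T-tableau for the negation ¬((q ∧ ◇(r ∨ q)) → ◇(q ∧ ◇(r ∨ q))):
1. ¬((q ∧ ◇(r ∨ q)) → ◇(q ∧ ◇(r ∨ q))), 0
2. q ∧ ◇(r ∨ q), 0
3. ¬◇(q ∧ ◇(r ∨ q)), 0
4. q, 0
5. ◇(r ∨ q), 0
6. ¬(q ∧ ◇(r ∨ q)), 0
7. ¬◇(r ∨ q), 0
8. ¬(r ∨ q), 0
9. ¬r, 0
10. ¬q, 0
Accessibility: 0R0
Branch closes: q and ¬q both at 0.
Every branch closes (one shown): valid in T, hence also in S4, S5 (every theorem of T is a theorem of S4 and S5).
K-tableau for the negation ¬((q ∧ ◇(r ∨ q)) → ◇(q ∧ ◇(r ∨ q))):
1. ¬((q ∧ ◇(r ∨ q)) → ◇(q ∧ ◇(r ∨ q))), 0
2. q ∧ ◇(r ∨ q), 0
3. ¬◇(q ∧ ◇(r ∨ q)), 0
4. q, 0
5. ◇(r ∨ q), 0
6. r ∨ q, 1
7. ¬(q ∧ ◇(r ∨ q)), 1
8. q, 1
9. ¬◇(r ∨ q), 1
Accessibility: 0R1
Complete open branch: countermodel on a K-frame, so not valid in K.

T, S4, S5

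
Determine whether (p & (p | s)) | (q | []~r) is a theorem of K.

Tableau for the negation ~((p & (p | s)) | (q | []~r)):
1. ~((p & (p | s)) | (q | []~r)), 0
2. ~(p & (p | s)), 0
3. ~(q | []~r), 0
4. ~q, 0
5. ~[]~r, 0
6. ~(p | s), 0
7. ~p, 0
8. ~s, 0
9. r, 1
Accessibility: 0R1
The negation has an open branch (countermodel exists).

Invalid (countermodel exists)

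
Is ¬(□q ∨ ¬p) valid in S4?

Not valid

Tableau for the negation □q ∨ ¬p:
1. □q ∨ ¬p, u
2. ¬p, u
Accessibility: uRu
The negation has an open branch (countermodel exists).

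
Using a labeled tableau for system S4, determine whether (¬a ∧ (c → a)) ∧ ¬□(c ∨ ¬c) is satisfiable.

Unsatisfiable

1. (¬a ∧ (c → a)) ∧ ¬□(c ∨ ¬c), 0
2. ¬a ∧ (c → a), 0
3. ¬□(c ∨ ¬c), 0
4. ¬a, 0
5. c → a, 0
6. ¬c, 0
7. ¬(c ∨ ¬c), 1
8. ¬c, 1
9. c, 1
Accessibility: 0R0, 0R1, 1R1
Branch closes: c and ¬c both at 1.
(One branch shown.) All branches close.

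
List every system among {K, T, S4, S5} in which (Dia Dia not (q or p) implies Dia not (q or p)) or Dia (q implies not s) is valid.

S4, S5

S4-tableau for the negation not ((Dia Dia not (q or p) implies Dia not (q or p)) or Dia (q implies not s)):
1. not ((Dia Dia not (q or p) implies Dia not (q or p)) or Dia (q implies not s)), u
2. not (Dia Dia not (q or p) implies Dia not (q or p)), u
3. not Dia (q implies not s), u
4. Dia Dia not (q or p), u
5. not Dia not (q or p), u
6. not (q implies not s), u
7. q, u
8. s, u
9. q or p, u
10. p, u
11. Dia not (q or p), v
12. not (q implies not s), v
13. q, v
14. s, v
15. q or p, v
16. p, v
17. not (q or p), w
18. not q, w
19. not p, w
20. not (q implies not s), w
21. q, w
22. s, w
Accessibility: uRu, uRv, uRw, vRv, vRw, wRw
Branch closes: q and not q both at w.
Every branch closes (one shown): valid in S4, hence also in S5 (every theorem of S4 is a theorem of S5).
T-tableau for the negation not ((Dia Dia not (q or p) implies Dia not (q or p)) or Dia (q implies not s)):
1. not ((Dia Dia not (q or p) implies Dia not (q or p)) or Dia (q implies not s)), u
2. not (Dia Dia not (q or p) implies Dia not (q or p)), u
3. not Dia (q implies not s), u
4. Dia Dia not (q or p), u
5. not Dia not (q or p), u
6. not (q implies not s), u
7. q, u
8. s, u
9. q or p, u
10. p, u
11. Dia not (q or p), v
12. not (q implies not s), v
13. q, v
14. s, v
15. q or p, v
16. p, v
17. not (q or p), w
18. not q, w
19. not p, w
Accessibility: uRu, uRv, vRv, vRw, wRw
Complete open branch: countermodel on a T-frame, so not valid in T, nor in K (the same frame is also a K-frame).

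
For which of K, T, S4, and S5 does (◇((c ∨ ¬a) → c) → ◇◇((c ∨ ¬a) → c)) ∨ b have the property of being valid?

T, S4, S5

T-tableau for the negation ¬((◇((c ∨ ¬a) → c) → ◇◇((c ∨ ¬a) → c)) ∨ b):
1. ¬((◇((c ∨ ¬a) → c) → ◇◇((c ∨ ¬a) → c)) ∨ b), 0
2. ¬(◇((c ∨ ¬a) → c) → ◇◇((c ∨ ¬a) → c)), 0
3. ¬b, 0
4. ◇((c ∨ ¬a) → c), 0
5. ¬◇◇((c ∨ ¬a) → c), 0
6. ¬◇((c ∨ ¬a) → c), 0
7. ¬((c ∨ ¬a) → c), 0
8. c ∨ ¬a, 0
9. ¬c, 0
10. ¬a, 0
11. (c ∨ ¬a) → c, 1
12. ¬◇((c ∨ ¬a) → c), 1
13. ¬((c ∨ ¬a) → c), 1
14. c ∨ ¬a, 1
15. ¬c, 1
16. ¬(c ∨ ¬a), 1
17. a, 1
18. ¬a, 1
Accessibility: 0R0, 0R1, 1R1
Branch closes: a and ¬a both at 1.
Every branch closes (one shown): valid in T, hence also in S4, S5 (every theorem of T is a theorem of S4 and S5).
K-tableau for the negation ¬((◇((c ∨ ¬a) → c) → ◇◇((c ∨ ¬a) → c)) ∨ b):
1. ¬((◇((c ∨ ¬a) → c) → ◇◇((c ∨ ¬a) → c)) ∨ b), 0
2. ¬(◇((c ∨ ¬a) → c) → ◇◇((c ∨ ¬a) → c)), 0
3. ¬b, 0
4. ◇((c ∨ ¬a) → c), 0
5. ¬◇◇((c ∨ ¬a) → c), 0
6. (c ∨ ¬a) → c, 1
7. ¬◇((c ∨ ¬a) → c), 1
8. c, 1
Accessibility: 0R1
Complete open branch: countermodel on a K-frame, so not valid in K.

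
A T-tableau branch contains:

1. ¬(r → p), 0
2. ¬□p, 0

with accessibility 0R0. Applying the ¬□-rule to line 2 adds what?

a fresh world 1 with 0R1, and ¬p at 1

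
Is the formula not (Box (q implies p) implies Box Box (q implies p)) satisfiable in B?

Satisfiable

1. not (Box (q implies p) implies Box Box (q implies p)), u
2. Box (q implies p), u
3. not Box Box (q implies p), u
4. q implies p, u
5. p, u
6. not Box (q implies p), v
7. q implies p, v
8. p, v
9. not (q implies p), w
10. q, w
11. not p, w
Accessibility: uRu, uRv, vRu, vRv, vRw, wRv, wRw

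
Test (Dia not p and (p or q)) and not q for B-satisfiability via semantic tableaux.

Yes, satisfiable

1. (Dia not p and (p or q)) and not q, w0
2. Dia not p and (p or q), w0   [and-rule on 1]
3. not q, w0   [and-rule on 1]
4. Dia not p, w0   [and-rule on 2]
5. p or q, w0   [and-rule on 2]
6. p, w0   [or-rule on 5 (branches; this branch)]
7. not p, w1   [Dia-rule on 4: fresh world w1, w0Rw1]
Accessibility: w0Rw0, w0Rw1, w1Rw0, w1Rw1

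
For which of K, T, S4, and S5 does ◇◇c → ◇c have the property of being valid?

S4, S5

T-tableau for the negation ¬(◇◇c → ◇c):
1. ¬(◇◇c → ◇c), u
2. ◇◇c, u
3. ¬◇c, u
4. ¬c, u
5. ◇c, v
6. ¬c, v
7. c, w
Accessibility: uRu, uRv, vRv, vRw, wRw
Complete open branch: countermodel on a T-frame, so not valid in T, nor in K (the same frame is also a K-frame).
S4-tableau for the negation ¬(◇◇c → ◇c):
1. ¬(◇◇c → ◇c), u
2. ◇◇c, u
3. ¬◇c, u
4. ¬c, u
5. ◇c, v
6. ¬c, v
7. c, w
8. ¬c, w
Accessibility: uRu, uRv, uRw, vRv, vRw, wRw
Branch closes: c and ¬c both at w.
Every branch closes (one shown): valid in S4, hence also in S5 (every theorem of S4 is a theorem of S5).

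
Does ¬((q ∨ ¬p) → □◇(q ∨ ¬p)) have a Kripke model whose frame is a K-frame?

1. ¬((q ∨ ¬p) → □◇(q ∨ ¬p)), u
2. q ∨ ¬p, u
3. ¬□◇(q ∨ ¬p), u
4. ¬p, u
5. ¬◇(q ∨ ¬p), v
Accessibility: uRv

Satisfiable (open branch found)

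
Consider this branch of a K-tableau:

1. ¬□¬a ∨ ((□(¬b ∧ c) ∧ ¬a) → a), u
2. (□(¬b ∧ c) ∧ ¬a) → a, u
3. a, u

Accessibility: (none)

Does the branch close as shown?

No world carries both an atom and its negation.

No, open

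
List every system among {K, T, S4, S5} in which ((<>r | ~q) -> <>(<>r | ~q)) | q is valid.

T, S4, S5

T-tableau for the negation ~(((<>r | ~q) -> <>(<>r | ~q)) | q):
1. ~(((<>r | ~q) -> <>(<>r | ~q)) | q), 0
2. ~((<>r | ~q) -> <>(<>r | ~q)), 0
3. ~q, 0
4. <>r | ~q, 0
5. ~<>(<>r | ~q), 0
6. ~(<>r | ~q), 0
7. ~<>r, 0
8. q, 0
Accessibility: 0R0
Branch closes: q and ~q both at 0.
Every branch closes (one shown): valid in T, hence also in S4, S5 (every theorem of T is a theorem of S4 and S5).
K-tableau for the negation ~(((<>r | ~q) -> <>(<>r | ~q)) | q):
1. ~(((<>r | ~q) -> <>(<>r | ~q)) | q), 0
2. ~((<>r | ~q) -> <>(<>r | ~q)), 0
3. ~q, 0
4. <>r | ~q, 0
5. ~<>(<>r | ~q), 0
Complete open branch: countermodel on a K-frame, so not valid in K.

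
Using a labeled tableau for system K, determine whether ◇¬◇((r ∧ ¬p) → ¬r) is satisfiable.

Yes, satisfiable

1. ◇¬◇((r ∧ ¬p) → ¬r), 0
2. ¬◇((r ∧ ¬p) → ¬r), 1
Accessibility: 0R1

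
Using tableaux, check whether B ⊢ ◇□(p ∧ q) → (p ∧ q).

Tableau for the negation ¬(◇□(p ∧ q) → (p ∧ q)):
1. ¬(◇□(p ∧ q) → (p ∧ q)), w0
2. ◇□(p ∧ q), w0   [¬→-rule on 1]
3. ¬(p ∧ q), w0   [¬→-rule on 1]
4. ¬q, w0   [¬∧-rule on 3 (branches; this branch)]
5. □(p ∧ q), w1   [◇-rule on 2: fresh world w1, w0Rw1]
6. p ∧ q, w0   [□-rule on 5 via w1Rw0]
7. p, w0   [∧-rule on 6]
8. q, w0   [∧-rule on 6]
Accessibility: w0Rw0, w0Rw1, w1Rw0, w1Rw1
Branch closes: q and ¬q both at w0.
Every branch of the negation's tableau closes; the branch above is one of them.

Valid in B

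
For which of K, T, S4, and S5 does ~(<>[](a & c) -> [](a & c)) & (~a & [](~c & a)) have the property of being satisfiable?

K-tableau for the formula:
1. ~(<>[](a & c) -> [](a & c)) & (~a & [](~c & a)), 0
2. ~(<>[](a & c) -> [](a & c)), 0
3. ~a & [](~c & a), 0
4. <>[](a & c), 0
5. ~[](a & c), 0
6. ~a, 0
7. [](~c & a), 0
8. [](a & c), 1
9. ~c & a, 1
10. ~c, 1
11. a, 1
12. ~(a & c), 2
13. ~c & a, 2
14. ~c, 2
15. a, 2
Accessibility: 0R1, 0R2
Complete open branch: satisfiable in K.
T-tableau for the formula:
1. ~(<>[](a & c) -> [](a & c)) & (~a & [](~c & a)), 0
2. ~(<>[](a & c) -> [](a & c)), 0
3. ~a & [](~c & a), 0
4. <>[](a & c), 0
5. ~[](a & c), 0
6. ~a, 0
7. [](~c & a), 0
8. ~c & a, 0
9. ~c, 0
10. a, 0
Accessibility: 0R0
Branch closes: a and ~a both at 0.
Every branch closes (one shown): unsatisfiable in T, hence also in S4, S5 (every S4/S5-frame is a T-frame).

K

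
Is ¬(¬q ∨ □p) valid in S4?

Tableau for the negation ¬q ∨ □p:
1. ¬q ∨ □p, u
2. □p, u   [∨-rule on 1 (branches; this branch)]
3. p, u   [□-rule on 2 via uRu]
Accessibility: uRu
The negation has an open branch (countermodel exists).

No, not valid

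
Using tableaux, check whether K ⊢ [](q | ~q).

Tableau for the negation ~[](q | ~q):
1. ~[](q | ~q), w0
2. ~(q | ~q), w1
3. ~q, w1
4. q, w1
Accessibility: w0Rw1
Branch closes: q and ~q both at w1.
Every branch of the negation's tableau closes; the branch above is one of them.

Valid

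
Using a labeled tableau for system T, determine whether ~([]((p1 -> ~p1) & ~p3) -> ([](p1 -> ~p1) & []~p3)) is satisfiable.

1. ~([]((p1 -> ~p1) & ~p3) -> ([](p1 -> ~p1) & []~p3)), u
2. []((p1 -> ~p1) & ~p3), u
3. ~([](p1 -> ~p1) & []~p3), u
4. (p1 -> ~p1) & ~p3, u
5. p1 -> ~p1, u
6. ~p3, u
7. ~[](p1 -> ~p1), u
8. ~p1, u
9. ~(p1 -> ~p1), v
10. p1, v
11. (p1 -> ~p1) & ~p3, v
12. p1 -> ~p1, v
13. ~p3, v
14. ~p1, v
Accessibility: uRu, uRv, vRv
Branch closes: p1 and ~p1 both at v.
(One branch shown.) All branches close.

No, unsatisfiable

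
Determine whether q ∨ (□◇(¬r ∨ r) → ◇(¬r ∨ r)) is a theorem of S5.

Yes, valid

Tableau for the negation ¬(q ∨ (□◇(¬r ∨ r) → ◇(¬r ∨ r))):
1. ¬(q ∨ (□◇(¬r ∨ r) → ◇(¬r ∨ r))), 0
2. ¬q, 0   [¬∨-rule on 1]
3. ¬(□◇(¬r ∨ r) → ◇(¬r ∨ r)), 0   [¬∨-rule on 1]
4. □◇(¬r ∨ r), 0   [¬→-rule on 3]
5. ¬◇(¬r ∨ r), 0   [¬→-rule on 3]
6. ◇(¬r ∨ r), 0   [□-rule on 4 via 0R0]
7. ¬(¬r ∨ r), 0   [¬◇-rule on 5 via 0R0]
8. r, 0   [¬∨-rule on 7]
9. ¬r, 0   [¬∨-rule on 7]
Accessibility: 0R0
Branch closes: r and ¬r both at 0.
Every branch of the negation's tableau closes; the branch above is one of them.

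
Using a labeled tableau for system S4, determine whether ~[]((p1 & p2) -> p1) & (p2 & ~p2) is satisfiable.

1. ~[]((p1 & p2) -> p1) & (p2 & ~p2), u
2. ~[]((p1 & p2) -> p1), u
3. p2 & ~p2, u
4. p2, u
5. ~p2, u
Accessibility: uRu
Branch closes: p2 and ~p2 both at u.
All branches of the tableau close; one closing branch shown above.

Unsatisfiable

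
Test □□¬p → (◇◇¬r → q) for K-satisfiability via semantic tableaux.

1. □□¬p → (◇◇¬r → q), w0
2. ◇◇¬r → q, w0   [→-rule on 1 (branches; this branch)]
3. q, w0   [→-rule on 2 (branches; this branch)]

Satisfiable (open branch found)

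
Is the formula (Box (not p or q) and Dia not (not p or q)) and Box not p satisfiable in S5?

Unsatisfiable (every branch closes)

1. (Box (not p or q) and Dia not (not p or q)) and Box not p, w0
2. Box (not p or q) and Dia not (not p or q), w0   [and-rule on 1]
3. Box not p, w0   [and-rule on 1]
4. Box (not p or q), w0   [and-rule on 2]
5. Dia not (not p or q), w0   [and-rule on 2]
6. not p, w0   [Box-rule on 3 via w0Rw0]
7. not p or q, w0   [Box-rule on 4 via w0Rw0]
8. q, w0   [or-rule on 7 (branches; this branch)]
9. not (not p or q), w1   [Dia-rule on 5: fresh world w1, w0Rw1]
10. p, w1   [neg-or-rule on 9]
11. not q, w1   [neg-or-rule on 9]
12. not p, w1   [Box-rule on 3 via w0Rw1]
Accessibility: w0Rw0, w0Rw1, w1Rw0, w1Rw1
Branch closes: p and not p both at w1.
(One branch shown.) All branches close.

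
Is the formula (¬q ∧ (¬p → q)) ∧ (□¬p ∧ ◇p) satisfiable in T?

1. (¬q ∧ (¬p → q)) ∧ (□¬p ∧ ◇p), 0
2. ¬q ∧ (¬p → q), 0   [∧-rule on 1]
3. □¬p ∧ ◇p, 0   [∧-rule on 1]
4. ¬q, 0   [∧-rule on 2]
5. ¬p → q, 0   [∧-rule on 2]
6. □¬p, 0   [∧-rule on 3]
7. ◇p, 0   [∧-rule on 3]
8. ¬p, 0   [□-rule on 6 via 0R0]
9. q, 0   [→-rule on 5 (branches; this branch)]
Accessibility: 0R0
Branch closes: q and ¬q both at 0.
Every branch closes; the branch above is one of them.

Unsatisfiable (every branch closes)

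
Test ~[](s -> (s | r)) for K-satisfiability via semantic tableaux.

1. ~[](s -> (s | r)), u
2. ~(s -> (s | r)), v
3. s, v
4. ~(s | r), v
5. ~s, v
6. ~r, v
Accessibility: uRv
Branch closes: s and ~s both at v.
(One branch shown.) All branches close.

Unsatisfiable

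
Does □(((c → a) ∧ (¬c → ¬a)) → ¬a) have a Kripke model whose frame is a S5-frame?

Satisfiable (open branch found)

1. □(((c → a) ∧ (¬c → ¬a)) → ¬a), w0
2. ((c → a) ∧ (¬c → ¬a)) → ¬a, w0
3. ¬a, w0
Accessibility: w0Rw0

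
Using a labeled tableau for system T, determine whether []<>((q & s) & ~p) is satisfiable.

Yes, satisfiable

1. []<>((q & s) & ~p), 0
2. <>((q & s) & ~p), 0
3. (q & s) & ~p, 1
4. q & s, 1
5. ~p, 1
6. q, 1
7. s, 1
8. <>((q & s) & ~p), 1
9. (q & s) & ~p, 2
10. q & s, 2
11. ~p, 2
12. q, 2
13. s, 2
Accessibility: 0R0, 0R1, 1R1, 1R2, 2R2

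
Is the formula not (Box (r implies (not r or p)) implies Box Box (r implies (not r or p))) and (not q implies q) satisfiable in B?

Yes, satisfiable

1. not (Box (r implies (not r or p)) implies Box Box (r implies (not r or p))) and (not q implies q), w0
2. not (Box (r implies (not r or p)) implies Box Box (r implies (not r or p))), w0
3. not q implies q, w0
4. Box (r implies (not r or p)), w0
5. not Box Box (r implies (not r or p)), w0
6. r implies (not r or p), w0
7. q, w0
8. not r or p, w0
9. p, w0
10. not Box (r implies (not r or p)), w1
11. r implies (not r or p), w1
12. not r or p, w1
13. p, w1
14. not (r implies (not r or p)), w2
15. r, w2
16. not (not r or p), w2
17. not p, w2
Accessibility: w0Rw0, w0Rw1, w1Rw0, w1Rw1, w1Rw2, w2Rw1, w2Rw2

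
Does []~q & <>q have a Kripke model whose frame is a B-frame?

1. []~q & <>q, 0
2. []~q, 0
3. <>q, 0
4. ~q, 0
5. q, 1
6. ~q, 1
Accessibility: 0R0, 0R1, 1R0, 1R1
Branch closes: q and ~q both at 1.
All branches of the tableau close; one closing branch shown above.

Unsatisfiable (every branch closes)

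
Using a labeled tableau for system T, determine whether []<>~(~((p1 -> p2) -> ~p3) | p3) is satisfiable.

1. []<>~(~((p1 -> p2) -> ~p3) | p3), 0
2. <>~(~((p1 -> p2) -> ~p3) | p3), 0
3. ~(~((p1 -> p2) -> ~p3) | p3), 1
4. (p1 -> p2) -> ~p3, 1
5. ~p3, 1
6. <>~(~((p1 -> p2) -> ~p3) | p3), 1
7. ~(~((p1 -> p2) -> ~p3) | p3), 2
8. (p1 -> p2) -> ~p3, 2
9. ~p3, 2
Accessibility: 0R0, 0R1, 1R1, 1R2, 2R2

Satisfiable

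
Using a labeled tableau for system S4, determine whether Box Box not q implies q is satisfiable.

1. Box Box not q implies q, u
2. q, u
Accessibility: uRu

Satisfiable (open branch found)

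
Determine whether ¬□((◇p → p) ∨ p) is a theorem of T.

Tableau for the negation □((◇p → p) ∨ p):
1. □((◇p → p) ∨ p), 0
2. (◇p → p) ∨ p, 0   [□-rule on 1 via 0R0]
3. p, 0   [∨-rule on 2 (branches; this branch)]
Accessibility: 0R0
The negation has an open branch (countermodel exists).

Not valid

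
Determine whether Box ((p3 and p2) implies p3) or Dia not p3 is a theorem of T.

Tableau for the negation not (Box ((p3 and p2) implies p3) or Dia not p3):
1. not (Box ((p3 and p2) implies p3) or Dia not p3), u
2. not Box ((p3 and p2) implies p3), u
3. not Dia not p3, u
4. p3, u
5. not ((p3 and p2) implies p3), v
6. p3 and p2, v
7. not p3, v
8. p3, v
9. p2, v
Accessibility: uRu, uRv, vRv
Branch closes: p3 and not p3 both at v.
All branches of the negation close; one closing branch shown above.

Yes, valid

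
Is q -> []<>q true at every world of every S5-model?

Tableau for the negation ~(q -> []<>q):
1. ~(q -> []<>q), 0
2. q, 0   [~->-rule on 1]
3. ~[]<>q, 0   [~->-rule on 1]
4. ~<>q, 1   [~[]-rule on 3: fresh world 1, 0R1]
5. ~q, 0   [~<>-rule on 4 via 1R0]
Accessibility: 0R0, 0R1, 1R0, 1R1
Branch closes: q and ~q both at 0.
All branches of the negation close; one closing branch shown above.

Valid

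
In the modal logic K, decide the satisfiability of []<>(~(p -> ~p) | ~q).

Satisfiable (open branch found)

1. []<>(~(p -> ~p) | ~q), w0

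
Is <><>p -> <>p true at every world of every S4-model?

Tableau for the negation ~(<><>p -> <>p):
1. ~(<><>p -> <>p), u
2. <><>p, u   [~->-rule on 1]
3. ~<>p, u   [~->-rule on 1]
4. ~p, u   [~<>-rule on 3 via uRu]
5. <>p, v   [<>-rule on 2: fresh world v, uRv]
6. ~p, v   [~<>-rule on 3 via uRv]
7. p, w   [<>-rule on 5: fresh world w, vRw]
8. ~p, w   [~<>-rule on 3 via uRw]
Accessibility: uRu, uRv, uRw, vRv, vRw, wRw
Branch closes: p and ~p both at w.
All branches of the negation close; one closing branch shown above.

Yes, valid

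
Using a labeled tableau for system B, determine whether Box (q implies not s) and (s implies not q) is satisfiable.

1. Box (q implies not s) and (s implies not q), 0
2. Box (q implies not s), 0   [and-rule on 1]
3. s implies not q, 0   [and-rule on 1]
4. q implies not s, 0   [Box-rule on 2 via 0R0]
5. not q, 0   [implies-rule on 3 (branches; this branch)]
6. not s, 0   [implies-rule on 4 (branches; this branch)]
Accessibility: 0R0

Satisfiable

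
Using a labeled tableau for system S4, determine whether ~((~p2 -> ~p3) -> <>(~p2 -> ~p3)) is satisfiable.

No, unsatisfiable

1. ~((~p2 -> ~p3) -> <>(~p2 -> ~p3)), u
2. ~p2 -> ~p3, u
3. ~<>(~p2 -> ~p3), u
4. ~(~p2 -> ~p3), u
5. ~p2, u
6. p3, u
7. ~p3, u
Accessibility: uRu
Branch closes: p3 and ~p3 both at u.
Every branch closes; the branch above is one of them.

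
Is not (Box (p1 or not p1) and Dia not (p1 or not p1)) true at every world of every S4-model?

Tableau for the negation Box (p1 or not p1) and Dia not (p1 or not p1):
1. Box (p1 or not p1) and Dia not (p1 or not p1), u
2. Box (p1 or not p1), u
3. Dia not (p1 or not p1), u
4. p1 or not p1, u
5. not p1, u
6. not (p1 or not p1), v
7. not p1, v
8. p1, v
Accessibility: uRu, uRv, vRv
Branch closes: p1 and not p1 both at v.
All branches of the negation close; one closing branch shown above.

Valid in S4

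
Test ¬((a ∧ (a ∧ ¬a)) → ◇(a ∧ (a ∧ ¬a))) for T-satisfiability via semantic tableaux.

Unsatisfiable (every branch closes)

1. ¬((a ∧ (a ∧ ¬a)) → ◇(a ∧ (a ∧ ¬a))), 0
2. a ∧ (a ∧ ¬a), 0
3. ¬◇(a ∧ (a ∧ ¬a)), 0
4. a, 0
5. a ∧ ¬a, 0
6. ¬a, 0
Accessibility: 0R0
Branch closes: a and ¬a both at 0.
(One branch shown.) All branches close.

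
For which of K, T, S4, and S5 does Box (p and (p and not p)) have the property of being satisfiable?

K-tableau for the formula:
1. Box (p and (p and not p)), w0
Complete open branch: satisfiable in K.
T-tableau for the formula:
1. Box (p and (p and not p)), w0
2. p and (p and not p), w0
3. p, w0
4. p and not p, w0
5. not p, w0
Accessibility: w0Rw0
Branch closes: p and not p both at w0.
Every branch closes (one shown): unsatisfiable in T, hence also in S4, S5 (every S4/S5-frame is a T-frame).

K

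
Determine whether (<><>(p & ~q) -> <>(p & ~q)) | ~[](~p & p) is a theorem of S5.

Valid in S5

Tableau for the negation ~((<><>(p & ~q) -> <>(p & ~q)) | ~[](~p & p)):
1. ~((<><>(p & ~q) -> <>(p & ~q)) | ~[](~p & p)), u
2. ~(<><>(p & ~q) -> <>(p & ~q)), u
3. [](~p & p), u
4. <><>(p & ~q), u
5. ~<>(p & ~q), u
6. ~p & p, u
7. ~p, u
8. p, u
Accessibility: uRu
Branch closes: p and ~p both at u.
All branches of the negation close; one closing branch shown above.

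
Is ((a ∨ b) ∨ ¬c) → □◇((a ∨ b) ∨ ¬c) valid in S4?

Invalid (countermodel exists)

Tableau for the negation ¬(((a ∨ b) ∨ ¬c) → □◇((a ∨ b) ∨ ¬c)):
1. ¬(((a ∨ b) ∨ ¬c) → □◇((a ∨ b) ∨ ¬c)), 0
2. (a ∨ b) ∨ ¬c, 0
3. ¬□◇((a ∨ b) ∨ ¬c), 0
4. ¬c, 0
5. ¬◇((a ∨ b) ∨ ¬c), 1
6. ¬((a ∨ b) ∨ ¬c), 1
7. ¬(a ∨ b), 1
8. c, 1
9. ¬a, 1
10. ¬b, 1
Accessibility: 0R0, 0R1, 1R1
The negation has an open branch (countermodel exists).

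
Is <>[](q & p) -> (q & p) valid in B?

Valid in B

Tableau for the negation ~(<>[](q & p) -> (q & p)):
1. ~(<>[](q & p) -> (q & p)), w0
2. <>[](q & p), w0   [~->-rule on 1]
3. ~(q & p), w0   [~->-rule on 1]
4. ~p, w0   [~&-rule on 3 (branches; this branch)]
5. [](q & p), w1   [<>-rule on 2: fresh world w1, w0Rw1]
6. q & p, w0   [[]-rule on 5 via w1Rw0]
7. q, w0   [&-rule on 6]
8. p, w0   [&-rule on 6]
Accessibility: w0Rw0, w0Rw1, w1Rw0, w1Rw1
Branch closes: p and ~p both at w0.
All branches of the negation close; one closing branch shown above.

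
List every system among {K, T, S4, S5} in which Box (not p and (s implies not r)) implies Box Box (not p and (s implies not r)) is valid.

T-tableau for the negation not (Box (not p and (s implies not r)) implies Box Box (not p and (s implies not r))):
1. not (Box (not p and (s implies not r)) implies Box Box (not p and (s implies not r))), u
2. Box (not p and (s implies not r)), u
3. not Box Box (not p and (s implies not r)), u
4. not p and (s implies not r), u
5. not p, u
6. s implies not r, u
7. not r, u
8. not Box (not p and (s implies not r)), v
9. not p and (s implies not r), v
10. not p, v
11. s implies not r, v
12. not r, v
13. not (not p and (s implies not r)), w
14. not (s implies not r), w
15. s, w
16. r, w
Accessibility: uRu, uRv, vRv, vRw, wRw
Complete open branch: countermodel on a T-frame, so not valid in T, nor in K (the same frame is also a K-frame).
S4-tableau for the negation not (Box (not p and (s implies not r)) implies Box Box (not p and (s implies not r))):
1. not (Box (not p and (s implies not r)) implies Box Box (not p and (s implies not r))), u
2. Box (not p and (s implies not r)), u
3. not Box Box (not p and (s implies not r)), u
4. not p and (s implies not r), u
5. not p, u
6. s implies not r, u
7. not r, u
8. not Box (not p and (s implies not r)), v
9. not p and (s implies not r), v
10. not p, v
11. s implies not r, v
12. not r, v
13. not (not p and (s implies not r)), w
14. not p and (s implies not r), w
15. not p, w
16. s implies not r, w
17. not (s implies not r), w
18. s, w
19. r, w
20. not r, w
Accessibility: uRu, uRv, uRw, vRv, vRw, wRw
Branch closes: r and not r both at w.
Every branch closes (one shown): valid in S4, hence also in S5 (every theorem of S4 is a theorem of S5).

S4, S5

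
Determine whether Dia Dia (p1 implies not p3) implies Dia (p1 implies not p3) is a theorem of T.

Invalid (countermodel exists)

Tableau for the negation not (Dia Dia (p1 implies not p3) implies Dia (p1 implies not p3)):
1. not (Dia Dia (p1 implies not p3) implies Dia (p1 implies not p3)), u
2. Dia Dia (p1 implies not p3), u
3. not Dia (p1 implies not p3), u
4. not (p1 implies not p3), u
5. p1, u
6. p3, u
7. Dia (p1 implies not p3), v
8. not (p1 implies not p3), v
9. p1, v
10. p3, v
11. p1 implies not p3, w
12. not p3, w
Accessibility: uRu, uRv, vRv, vRw, wRw
The negation has an open branch (countermodel exists).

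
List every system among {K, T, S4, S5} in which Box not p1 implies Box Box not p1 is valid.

S4, S5

S4-tableau for the negation not (Box not p1 implies Box Box not p1):
1. not (Box not p1 implies Box Box not p1), u
2. Box not p1, u
3. not Box Box not p1, u
4. not p1, u
5. not Box not p1, v
6. not p1, v
7. p1, w
8. not p1, w
Accessibility: uRu, uRv, uRw, vRv, vRw, wRw
Branch closes: p1 and not p1 both at w.
Every branch closes (one shown): valid in S4, hence also in S5 (every theorem of S4 is a theorem of S5).
T-tableau for the negation not (Box not p1 implies Box Box not p1):
1. not (Box not p1 implies Box Box not p1), u
2. Box not p1, u
3. not Box Box not p1, u
4. not p1, u
5. not Box not p1, v
6. not p1, v
7. p1, w
Accessibility: uRu, uRv, vRv, vRw, wRw
Complete open branch: countermodel on a T-frame, so not valid in T, nor in K (the same frame is also a K-frame).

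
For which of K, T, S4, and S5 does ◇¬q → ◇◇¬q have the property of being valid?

T, S4, S5

T-tableau for the negation ¬(◇¬q → ◇◇¬q):
1. ¬(◇¬q → ◇◇¬q), w0
2. ◇¬q, w0   [¬→-rule on 1]
3. ¬◇◇¬q, w0   [¬→-rule on 1]
4. ¬◇¬q, w0   [¬◇-rule on 3 via w0Rw0]
5. q, w0   [¬◇-rule on 4 via w0Rw0]
6. ¬q, w1   [◇-rule on 2: fresh world w1, w0Rw1]
7. ¬◇¬q, w1   [¬◇-rule on 3 via w0Rw1]
8. q, w1   [¬◇-rule on 4 via w0Rw1]
Accessibility: w0Rw0, w0Rw1, w1Rw1
Branch closes: q and ¬q both at w1.
Every branch closes (one shown): valid in T, hence also in S4, S5 (every theorem of T is a theorem of S4 and S5).
K-tableau for the negation ¬(◇¬q → ◇◇¬q):
1. ¬(◇¬q → ◇◇¬q), w0
2. ◇¬q, w0   [¬→-rule on 1]
3. ¬◇◇¬q, w0   [¬→-rule on 1]
4. ¬q, w1   [◇-rule on 2: fresh world w1, w0Rw1]
5. ¬◇¬q, w1   [¬◇-rule on 3 via w0Rw1]
Accessibility: w0Rw1
Complete open branch: countermodel on a K-frame, so not valid in K.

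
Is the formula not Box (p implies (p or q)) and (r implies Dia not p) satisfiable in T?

1. not Box (p implies (p or q)) and (r implies Dia not p), 0
2. not Box (p implies (p or q)), 0
3. r implies Dia not p, 0
4. Dia not p, 0
5. not (p implies (p or q)), 1
6. p, 1
7. not (p or q), 1
8. not p, 1
9. not q, 1
Accessibility: 0R0, 0R1, 1R1
Branch closes: p and not p both at 1.
All branches of the tableau close; one closing branch shown above.

Unsatisfiable (every branch closes)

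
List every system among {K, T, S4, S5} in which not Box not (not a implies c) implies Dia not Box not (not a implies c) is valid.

T, S4, S5

K-tableau for the negation not (not Box not (not a implies c) implies Dia not Box not (not a implies c)):
1. not (not Box not (not a implies c) implies Dia not Box not (not a implies c)), w0
2. not Box not (not a implies c), w0
3. not Dia not Box not (not a implies c), w0
4. not a implies c, w1
5. Box not (not a implies c), w1
6. c, w1
Accessibility: w0Rw1
Complete open branch: countermodel on a K-frame, so not valid in K.
T-tableau for the negation not (not Box not (not a implies c) implies Dia not Box not (not a implies c)):
1. not (not Box not (not a implies c) implies Dia not Box not (not a implies c)), w0
2. not Box not (not a implies c), w0
3. not Dia not Box not (not a implies c), w0
4. Box not (not a implies c), w0
5. not (not a implies c), w0
6. not a, w0
7. not c, w0
8. not a implies c, w1
9. Box not (not a implies c), w1
10. not (not a implies c), w1
11. not a, w1
12. not c, w1
13. c, w1
Accessibility: w0Rw0, w0Rw1, w1Rw1
Branch closes: c and not c both at w1.
Every branch closes (one shown): valid in T, hence also in S4, S5 (every theorem of T is a theorem of S4 and S5).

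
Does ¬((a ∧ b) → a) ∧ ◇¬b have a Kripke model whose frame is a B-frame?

No, unsatisfiable

1. ¬((a ∧ b) → a) ∧ ◇¬b, u
2. ¬((a ∧ b) → a), u   [∧-rule on 1]
3. ◇¬b, u   [∧-rule on 1]
4. a ∧ b, u   [¬→-rule on 2]
5. ¬a, u   [¬→-rule on 2]
6. a, u   [∧-rule on 4]
7. b, u   [∧-rule on 4]
Accessibility: uRu
Branch closes: a and ¬a both at u.
(One branch shown.) All branches close.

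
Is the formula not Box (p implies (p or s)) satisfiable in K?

No, unsatisfiable

1. not Box (p implies (p or s)), u
2. not (p implies (p or s)), v
3. p, v
4. not (p or s), v
5. not p, v
6. not s, v
Accessibility: uRv
Branch closes: p and not p both at v.
All branches of the tableau close; one closing branch shown above.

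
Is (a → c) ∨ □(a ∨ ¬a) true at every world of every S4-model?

Tableau for the negation ¬((a → c) ∨ □(a ∨ ¬a)):
1. ¬((a → c) ∨ □(a ∨ ¬a)), w0
2. ¬(a → c), w0   [¬∨-rule on 1]
3. ¬□(a ∨ ¬a), w0   [¬∨-rule on 1]
4. a, w0   [¬→-rule on 2]
5. ¬c, w0   [¬→-rule on 2]
6. ¬(a ∨ ¬a), w1   [¬□-rule on 3: fresh world w1, w0Rw1]
7. ¬a, w1   [¬∨-rule on 6]
8. a, w1   [¬∨-rule on 6]
Accessibility: w0Rw0, w0Rw1, w1Rw1
Branch closes: a and ¬a both at w1.
Every branch of the negation's tableau closes; the branch above is one of them.

Valid in S4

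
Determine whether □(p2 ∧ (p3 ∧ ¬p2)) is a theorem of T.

Invalid (countermodel exists)

Tableau for the negation ¬□(p2 ∧ (p3 ∧ ¬p2)):
1. ¬□(p2 ∧ (p3 ∧ ¬p2)), w0
2. ¬(p2 ∧ (p3 ∧ ¬p2)), w1
3. ¬(p3 ∧ ¬p2), w1
4. p2, w1
Accessibility: w0Rw0, w0Rw1, w1Rw1
The negation has an open branch (countermodel exists).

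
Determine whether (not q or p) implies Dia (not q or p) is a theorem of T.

Valid in T

Tableau for the negation not ((not q or p) implies Dia (not q or p)):
1. not ((not q or p) implies Dia (not q or p)), w0
2. not q or p, w0
3. not Dia (not q or p), w0
4. not (not q or p), w0
5. q, w0
6. not p, w0
7. p, w0
Accessibility: w0Rw0
Branch closes: p and not p both at w0.
All branches of the negation close; one closing branch shown above.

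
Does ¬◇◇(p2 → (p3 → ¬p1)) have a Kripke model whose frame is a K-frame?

Satisfiable (open branch found)

1. ¬◇◇(p2 → (p3 → ¬p1)), w0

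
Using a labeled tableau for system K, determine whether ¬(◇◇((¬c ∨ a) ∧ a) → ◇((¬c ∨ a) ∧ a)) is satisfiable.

Satisfiable

1. ¬(◇◇((¬c ∨ a) ∧ a) → ◇((¬c ∨ a) ∧ a)), u
2. ◇◇((¬c ∨ a) ∧ a), u   [¬→-rule on 1]
3. ¬◇((¬c ∨ a) ∧ a), u   [¬→-rule on 1]
4. ◇((¬c ∨ a) ∧ a), v   [◇-rule on 2: fresh world v, uRv]
5. ¬((¬c ∨ a) ∧ a), v   [¬◇-rule on 3 via uRv]
6. ¬a, v   [¬∧-rule on 5 (branches; this branch)]
7. (¬c ∨ a) ∧ a, w   [◇-rule on 4: fresh world w, vRw]
8. ¬c ∨ a, w   [∧-rule on 7]
9. a, w   [∧-rule on 7]
Accessibility: uRv, vRw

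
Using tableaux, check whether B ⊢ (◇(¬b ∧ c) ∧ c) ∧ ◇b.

No, not valid

Tableau for the negation ¬((◇(¬b ∧ c) ∧ c) ∧ ◇b):
1. ¬((◇(¬b ∧ c) ∧ c) ∧ ◇b), w0
2. ¬◇b, w0   [¬∧-rule on 1 (branches; this branch)]
3. ¬b, w0   [¬◇-rule on 2 via w0Rw0]
Accessibility: w0Rw0
The negation has an open branch (countermodel exists).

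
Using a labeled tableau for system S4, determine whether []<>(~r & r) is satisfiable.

1. []<>(~r & r), w0
2. <>(~r & r), w0   [[]-rule on 1 via w0Rw0]
3. ~r & r, w1   [<>-rule on 2: fresh world w1, w0Rw1]
4. ~r, w1   [&-rule on 3]
5. r, w1   [&-rule on 3]
Accessibility: w0Rw0, w0Rw1, w1Rw1
Branch closes: r and ~r both at w1.
Every branch closes; the branch above is one of them.

No, unsatisfiable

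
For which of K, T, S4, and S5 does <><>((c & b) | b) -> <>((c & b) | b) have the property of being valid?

S4, S5

S4-tableau for the negation ~(<><>((c & b) | b) -> <>((c & b) | b)):
1. ~(<><>((c & b) | b) -> <>((c & b) | b)), u
2. <><>((c & b) | b), u
3. ~<>((c & b) | b), u
4. ~((c & b) | b), u
5. ~(c & b), u
6. ~b, u
7. <>((c & b) | b), v
8. ~((c & b) | b), v
9. ~(c & b), v
10. ~b, v
11. (c & b) | b, w
12. ~((c & b) | b), w
13. ~(c & b), w
14. ~b, w
15. c & b, w
16. c, w
17. b, w
Accessibility: uRu, uRv, uRw, vRv, vRw, wRw
Branch closes: b and ~b both at w.
Every branch closes (one shown): valid in S4, hence also in S5 (every theorem of S4 is a theorem of S5).
T-tableau for the negation ~(<><>((c & b) | b) -> <>((c & b) | b)):
1. ~(<><>((c & b) | b) -> <>((c & b) | b)), u
2. <><>((c & b) | b), u
3. ~<>((c & b) | b), u
4. ~((c & b) | b), u
5. ~(c & b), u
6. ~b, u
7. <>((c & b) | b), v
8. ~((c & b) | b), v
9. ~(c & b), v
10. ~b, v
11. (c & b) | b, w
12. b, w
Accessibility: uRu, uRv, vRv, vRw, wRw
Complete open branch: countermodel on a T-frame, so not valid in T, nor in K (the same frame is also a K-frame).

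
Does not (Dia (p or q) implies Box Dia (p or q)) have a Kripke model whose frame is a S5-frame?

1. not (Dia (p or q) implies Box Dia (p or q)), w0
2. Dia (p or q), w0   [neg-implies-rule on 1]
3. not Box Dia (p or q), w0   [neg-implies-rule on 1]
4. p or q, w1   [Dia-rule on 2: fresh world w1, w0Rw1]
5. q, w1   [or-rule on 4 (branches; this branch)]
6. not Dia (p or q), w2   [neg-Box-rule on 3: fresh world w2, w0Rw2]
7. not (p or q), w0   [neg-Dia-rule on 6 via w2Rw0]
8. not p, w0   [neg-or-rule on 7]
9. not q, w0   [neg-or-rule on 7]
10. not (p or q), w1   [neg-Dia-rule on 6 via w2Rw1]
11. not p, w1   [neg-or-rule on 10]
12. not q, w1   [neg-or-rule on 10]
Accessibility: w0Rw0, w0Rw1, w0Rw2, w1Rw0, w1Rw1, w1Rw2, w2Rw0, w2Rw1, w2Rw2
Branch closes: q and not q both at w1.
(One branch shown.) All branches close.

Unsatisfiable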